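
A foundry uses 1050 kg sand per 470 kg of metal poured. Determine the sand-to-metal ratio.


Formula: Sand-to-Metal Ratio = W_sand / W_metal
Ratio = 1050 kg / 470 kg = 2.2340

Answer: 2.2340


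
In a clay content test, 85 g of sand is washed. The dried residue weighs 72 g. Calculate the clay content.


Formula: Clay% = (W_total - W_washed) / W_total * 100
Clay mass = 85 - 72 = 13 g
Clay% = 13 / 85 * 100 = 15.2941%

15.2941%


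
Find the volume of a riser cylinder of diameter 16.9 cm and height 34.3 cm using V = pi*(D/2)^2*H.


Formula: V = pi * (D/2)^2 * H  (cylinder volume)
Radius = D/2 = 16.9/2 = 8.45 cm
V = pi * 8.45^2 * 34.3 = 7694.0926 cm^3

Final answer: 7694.0926 cm^3


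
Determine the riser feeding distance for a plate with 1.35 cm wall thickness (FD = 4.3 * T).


Formula: FD = 4.3 * T  (riser feeding-distance rule)
FD = 4.3 * 1.35 cm = 5.8050 cm

Final answer: 5.8050 cm


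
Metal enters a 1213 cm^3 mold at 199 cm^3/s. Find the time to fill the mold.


Formula: t_fill = V_mold / Q_flow
t = 1213 cm^3 / 199 cm^3/s = 6.0955 s

Final answer: 6.0955 s


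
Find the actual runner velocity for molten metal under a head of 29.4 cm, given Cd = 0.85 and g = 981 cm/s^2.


Formula: v = Cd * sqrt(2 * g * h)  (Torricelli with discharge coefficient)
2*g*h = 2 * 981 * 29.4 = 57682.8 cm^2/s^2
sqrt(57682.8) = 240.17244 cm/s
v = 0.85 * 240.17244 = 204.1466 cm/s


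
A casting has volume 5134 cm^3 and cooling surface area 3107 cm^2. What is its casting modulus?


Formula: Casting Modulus M = V / A
M = 5134 cm^3 / 3107 cm^2 = 1.6524 cm


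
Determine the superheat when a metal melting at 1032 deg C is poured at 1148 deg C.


Formula: Superheat = T_pour - T_melt
Superheat = 1148 - 1032 = 116 deg C


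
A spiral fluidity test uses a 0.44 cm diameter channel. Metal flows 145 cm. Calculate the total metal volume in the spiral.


Formula: V = pi * (d/2)^2 * L  (cylinder volume)
Radius = 0.44/2 = 0.22 cm
V = pi * 0.22^2 * 145 = 22.0477 cm^3

22.0477 cm^3


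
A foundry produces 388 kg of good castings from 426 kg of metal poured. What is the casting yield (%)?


Formula: Casting Yield = (W_good / W_total) * 100
Yield = (388 kg / 426 kg) * 100 = 91.0798%

Answer: 91.0798%


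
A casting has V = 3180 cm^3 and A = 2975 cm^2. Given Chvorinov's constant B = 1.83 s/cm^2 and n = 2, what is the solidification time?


Formula: t_s = B * (V/A)^n  (Chvorinov's rule, n=2)
Modulus M = V/A = 3180/2975 = 1.068908 cm
M^2 = 1.068908^2 = 1.142564 cm^2
t_s = 1.83 * 1.142564 = 2.0909 s

2.0909 s


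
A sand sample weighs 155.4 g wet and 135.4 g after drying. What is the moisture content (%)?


Formula: MC = (W_wet - W_dry) / W_wet * 100
Water mass = 155.4 - 135.4 = 20.0 g
MC = 20.0 / 155.4 * 100 = 12.8700%

Answer: 12.8700%


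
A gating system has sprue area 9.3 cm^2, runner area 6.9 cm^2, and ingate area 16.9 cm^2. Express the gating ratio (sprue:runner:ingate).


Sprue:Runner:Ingate = 1 : 6.9/9.3 : 16.9/9.3 = 1:0.74:1.82

Answer: 1:0.74:1.82


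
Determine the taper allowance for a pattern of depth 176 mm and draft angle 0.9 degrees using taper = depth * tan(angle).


Formula: taper = depth * tan(draft_angle)
tan(0.9 deg) = 0.0157093
taper = 176 mm * 0.0157093 = 2.7648 mm

Answer: 2.7648 mm


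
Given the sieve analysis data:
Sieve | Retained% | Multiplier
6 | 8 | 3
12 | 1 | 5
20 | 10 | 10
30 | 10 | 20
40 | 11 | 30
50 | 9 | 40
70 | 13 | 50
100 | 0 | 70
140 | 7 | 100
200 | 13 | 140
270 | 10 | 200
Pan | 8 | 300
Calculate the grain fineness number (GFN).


Formula: GFN = sum(pct * multiplier) / sum(pct)
sum(pct * multiplier) = 8589
sum(pct) = 100
GFN = 8589 / 100 = 85.89

85.89


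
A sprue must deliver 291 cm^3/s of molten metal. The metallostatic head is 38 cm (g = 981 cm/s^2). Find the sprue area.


Formula: v = sqrt(2*g*h), A = Q/v
Velocity: v = sqrt(2 * 981 * 38) = sqrt(74556) = 273.0494 cm/s
Sprue area: A = Q / v = 291 / 273.0494 = 1.0657 cm^2

Answer: 1.0657 cm^2


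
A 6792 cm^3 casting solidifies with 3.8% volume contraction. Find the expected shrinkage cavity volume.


Formula: V_shrink = V_casting * shrinkage_pct / 100
V_shrink = 6792 cm^3 * 3.8 / 100 = 258.0960 cm^3


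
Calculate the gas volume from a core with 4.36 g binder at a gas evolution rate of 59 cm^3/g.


Formula: V_gas = W_binder * gas_evolution_rate
V = 4.36 g * 59 cm^3/g = 257.2400 cm^3

Answer: 257.2400 cm^3


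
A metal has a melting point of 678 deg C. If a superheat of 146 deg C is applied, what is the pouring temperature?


Formula: T_pour = T_melt + Superheat
T_pour = 678 + 146 = 824 deg C

Answer: 824 deg C


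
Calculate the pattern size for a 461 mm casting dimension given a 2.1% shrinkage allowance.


Formula: L_pattern = L_casting * (1 + shrinkage_rate/100)
Shrinkage factor = 1 + 2.1/100 = 1.021
L_pattern = 461 mm * 1.021 = 470.6810 mm


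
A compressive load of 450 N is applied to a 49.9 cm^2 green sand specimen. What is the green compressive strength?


Formula: Compressive Strength = Force / Area
Strength = 450 N / 49.9 cm^2 = 9.0180 N/cm^2

9.0180 N/cm^2


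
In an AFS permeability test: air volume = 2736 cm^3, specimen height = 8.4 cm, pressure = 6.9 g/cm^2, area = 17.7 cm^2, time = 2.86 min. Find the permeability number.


Formula: Permeability Number P = (V * H) / (p * A * t)
Numerator: V * H = 2736 * 8.4 = 22982.4
Denominator: p * A * t = 6.9 * 17.7 * 2.86 = 349.2918
P = 22982.4 / 349.2918 = 65.7971


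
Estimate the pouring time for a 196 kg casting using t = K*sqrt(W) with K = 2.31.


Formula: t = K * sqrt(W)
sqrt(W) = sqrt(196) = 14.00000
t = 2.31 * 14.00000 = 32.3400 s

Final answer: 32.3400 s


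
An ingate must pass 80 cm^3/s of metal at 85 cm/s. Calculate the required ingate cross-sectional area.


Formula: A_ingate = Q / v  (continuity equation)
A = 80 cm^3/s / 85 cm/s = 0.9412 cm^2

0.9412 cm^2


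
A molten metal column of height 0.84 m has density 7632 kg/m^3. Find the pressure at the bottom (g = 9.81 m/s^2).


Formula: P = rho * g * h
rho * g = 7632 * 9.81 = 74869.92 N/m^3
P = 74869.92 * 0.84 = 62890.7328 Pa

62890.7328 Pa


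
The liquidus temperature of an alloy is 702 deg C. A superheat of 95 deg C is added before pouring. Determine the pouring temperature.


Formula: T_pour = T_melt + Superheat
T_pour = 702 + 95 = 797 deg C


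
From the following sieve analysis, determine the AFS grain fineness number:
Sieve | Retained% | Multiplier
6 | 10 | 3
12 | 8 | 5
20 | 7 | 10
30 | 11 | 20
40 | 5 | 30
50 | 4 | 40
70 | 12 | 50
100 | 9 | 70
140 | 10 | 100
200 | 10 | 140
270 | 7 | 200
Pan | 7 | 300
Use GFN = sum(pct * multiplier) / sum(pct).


Formula: GFN = sum(pct * multiplier) / sum(pct)
sum(pct * multiplier) = 7800
sum(pct) = 100
GFN = 7800 / 100 = 78.00

Answer: 78.00


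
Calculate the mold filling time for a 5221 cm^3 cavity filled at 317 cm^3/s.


Formula: t_fill = V_mold / Q_flow
t = 5221 cm^3 / 317 cm^3/s = 16.4700 s

16.4700 s


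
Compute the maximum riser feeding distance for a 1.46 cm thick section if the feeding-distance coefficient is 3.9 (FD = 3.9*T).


Formula: FD = 3.9 * T  (riser feeding-distance rule)
FD = 3.9 * 1.46 cm = 5.6940 cm


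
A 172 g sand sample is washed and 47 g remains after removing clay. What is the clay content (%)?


Formula: Clay% = (W_total - W_washed) / W_total * 100
Clay mass = 172 - 47 = 125 g
Clay% = 125 / 172 * 100 = 72.6744%


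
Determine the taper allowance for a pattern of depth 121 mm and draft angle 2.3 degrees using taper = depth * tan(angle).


Formula: taper = depth * tan(draft_angle)
tan(2.3 deg) = 0.0401641
taper = 121 mm * 0.0401641 = 4.8599 mm


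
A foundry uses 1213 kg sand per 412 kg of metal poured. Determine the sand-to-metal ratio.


Formula: Sand-to-Metal Ratio = W_sand / W_metal
Ratio = 1213 kg / 412 kg = 2.9442

Final answer: 2.9442


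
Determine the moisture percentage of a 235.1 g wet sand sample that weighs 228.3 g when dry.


Formula: MC = (W_wet - W_dry) / W_wet * 100
Water mass = 235.1 - 228.3 = 6.8 g
MC = 6.8 / 235.1 * 100 = 2.8924%


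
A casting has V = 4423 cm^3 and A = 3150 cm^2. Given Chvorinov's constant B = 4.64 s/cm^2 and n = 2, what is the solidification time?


Formula: t_s = B * (V/A)^n  (Chvorinov's rule, n=2)
Modulus M = V/A = 4423/3150 = 1.404127 cm
M^2 = 1.404127^2 = 1.971573 cm^2
t_s = 4.64 * 1.971573 = 9.1481 s


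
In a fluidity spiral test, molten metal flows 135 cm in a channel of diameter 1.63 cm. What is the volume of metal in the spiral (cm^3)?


Formula: V = pi * (d/2)^2 * L  (cylinder volume)
Radius = 1.63/2 = 0.815 cm
V = pi * 0.815^2 * 135 = 281.7078 cm^3


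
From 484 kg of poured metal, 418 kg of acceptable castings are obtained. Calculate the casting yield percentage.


Formula: Casting Yield = (W_good / W_total) * 100
Yield = (418 kg / 484 kg) * 100 = 86.3636%

86.3636%


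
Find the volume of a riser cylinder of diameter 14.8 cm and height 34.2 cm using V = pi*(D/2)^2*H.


Formula: V = pi * (D/2)^2 * H  (cylinder volume)
Radius = D/2 = 14.8/2 = 7.4 cm
V = pi * 7.4^2 * 34.2 = 5883.5496 cm^3

Answer: 5883.5496 cm^3


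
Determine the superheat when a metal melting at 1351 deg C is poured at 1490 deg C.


Formula: Superheat = T_pour - T_melt
Superheat = 1490 - 1351 = 139 deg C

139 deg C


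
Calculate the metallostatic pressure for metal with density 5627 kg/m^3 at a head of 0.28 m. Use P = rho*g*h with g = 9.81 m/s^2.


Formula: P = rho * g * h
rho * g = 5627 * 9.81 = 55200.87 N/m^3
P = 55200.87 * 0.28 = 15456.2436 Pa

Answer: 15456.2436 Pa


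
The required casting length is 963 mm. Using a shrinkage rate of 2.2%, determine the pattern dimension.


Formula: L_pattern = L_casting * (1 + shrinkage_rate/100)
Shrinkage factor = 1 + 2.2/100 = 1.022
L_pattern = 963 mm * 1.022 = 984.1860 mm

Answer: 984.1860 mm


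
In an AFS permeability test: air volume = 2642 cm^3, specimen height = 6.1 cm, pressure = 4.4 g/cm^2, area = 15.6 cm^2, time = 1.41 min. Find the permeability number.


Formula: Permeability Number P = (V * H) / (p * A * t)
Numerator: V * H = 2642 * 6.1 = 16116.2
Denominator: p * A * t = 4.4 * 15.6 * 1.41 = 96.7824
P = 16116.2 / 96.7824 = 166.5199

Answer: 166.5199


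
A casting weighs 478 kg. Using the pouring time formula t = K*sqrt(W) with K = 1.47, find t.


Formula: t = K * sqrt(W)
sqrt(W) = sqrt(478) = 21.86321
t = 1.47 * 21.86321 = 32.1389 s


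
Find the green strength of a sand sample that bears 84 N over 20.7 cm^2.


Formula: Compressive Strength = Force / Area
Strength = 84 N / 20.7 cm^2 = 4.0580 N/cm^2

4.0580 N/cm^2


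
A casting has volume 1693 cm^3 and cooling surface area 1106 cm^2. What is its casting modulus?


Formula: Casting Modulus M = V / A
M = 1693 cm^3 / 1106 cm^2 = 1.5307 cm


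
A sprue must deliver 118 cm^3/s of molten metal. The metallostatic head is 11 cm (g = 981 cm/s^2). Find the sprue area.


Formula: v = sqrt(2*g*h), A = Q/v
Velocity: v = sqrt(2 * 981 * 11) = sqrt(21582) = 146.9081 cm/s
Sprue area: A = Q / v = 118 / 146.9081 = 0.8032 cm^2

0.8032 cm^2


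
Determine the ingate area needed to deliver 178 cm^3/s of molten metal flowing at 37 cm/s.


Formula: A_ingate = Q / v  (continuity equation)
A = 178 cm^3/s / 37 cm/s = 4.8108 cm^2


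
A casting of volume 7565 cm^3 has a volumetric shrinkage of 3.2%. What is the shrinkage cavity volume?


Formula: V_shrink = V_casting * shrinkage_pct / 100
V_shrink = 7565 cm^3 * 3.2 / 100 = 242.0800 cm^3

Final answer: 242.0800 cm^3


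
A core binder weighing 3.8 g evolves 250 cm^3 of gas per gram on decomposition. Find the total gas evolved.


Formula: V_gas = W_binder * gas_evolution_rate
V = 3.8 g * 250 cm^3/g = 950.0000 cm^3

Final answer: 950.0000 cm^3


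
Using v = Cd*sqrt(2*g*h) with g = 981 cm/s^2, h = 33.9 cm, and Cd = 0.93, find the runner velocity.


Formula: v = Cd * sqrt(2 * g * h)  (Torricelli with discharge coefficient)
2*g*h = 2 * 981 * 33.9 = 66511.8 cm^2/s^2
sqrt(66511.8) = 257.89882 cm/s
v = 0.93 * 257.89882 = 239.8459 cm/s

Final answer: 239.8459 cm/s


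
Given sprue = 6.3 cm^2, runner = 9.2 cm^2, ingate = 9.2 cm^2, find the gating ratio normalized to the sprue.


Sprue:Runner:Ingate = 1 : 9.2/6.3 : 9.2/6.3 = 1:1.46:1.46

Answer: 1:1.46:1.46


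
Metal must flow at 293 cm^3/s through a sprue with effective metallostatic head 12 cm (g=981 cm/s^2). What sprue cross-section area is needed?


Formula: v = sqrt(2*g*h), A = Q/v
Velocity: v = sqrt(2 * 981 * 12) = sqrt(23544) = 153.4405 cm/s
Sprue area: A = Q / v = 293 / 153.4405 = 1.9095 cm^2


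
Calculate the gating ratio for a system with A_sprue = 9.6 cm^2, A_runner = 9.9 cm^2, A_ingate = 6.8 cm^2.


Sprue:Runner:Ingate = 1 : 9.9/9.6 : 6.8/9.6 = 1:1.03:0.71


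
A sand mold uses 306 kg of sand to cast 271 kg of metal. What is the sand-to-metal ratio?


Formula: Sand-to-Metal Ratio = W_sand / W_metal
Ratio = 306 kg / 271 kg = 1.1292

Answer: 1.1292


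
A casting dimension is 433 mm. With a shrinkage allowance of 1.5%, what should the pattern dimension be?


Formula: L_pattern = L_casting * (1 + shrinkage_rate/100)
Shrinkage factor = 1 + 1.5/100 = 1.015
L_pattern = 433 mm * 1.015 = 439.4950 mm

439.4950 mm


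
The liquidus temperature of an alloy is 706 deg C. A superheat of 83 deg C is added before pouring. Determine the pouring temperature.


Formula: T_pour = T_melt + Superheat
T_pour = 706 + 83 = 789 deg C


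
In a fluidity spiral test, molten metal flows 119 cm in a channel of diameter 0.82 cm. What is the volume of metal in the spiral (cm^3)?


Formula: V = pi * (d/2)^2 * L  (cylinder volume)
Radius = 0.82/2 = 0.41 cm
V = pi * 0.41^2 * 119 = 62.8441 cm^3

Answer: 62.8441 cm^3


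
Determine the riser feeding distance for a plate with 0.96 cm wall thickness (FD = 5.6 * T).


Formula: FD = 5.6 * T  (riser feeding-distance rule)
FD = 5.6 * 0.96 cm = 5.3760 cm

Answer: 5.3760 cm


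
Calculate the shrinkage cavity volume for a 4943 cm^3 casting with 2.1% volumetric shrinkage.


Formula: V_shrink = V_casting * shrinkage_pct / 100
V_shrink = 4943 cm^3 * 2.1 / 100 = 103.8030 cm^3

Answer: 103.8030 cm^3


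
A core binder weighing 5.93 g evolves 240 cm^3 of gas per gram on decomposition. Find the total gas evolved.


Formula: V_gas = W_binder * gas_evolution_rate
V = 5.93 g * 240 cm^3/g = 1423.2000 cm^3

1423.2000 cm^3


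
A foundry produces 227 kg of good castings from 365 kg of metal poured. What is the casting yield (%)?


Formula: Casting Yield = (W_good / W_total) * 100
Yield = (227 kg / 365 kg) * 100 = 62.1918%


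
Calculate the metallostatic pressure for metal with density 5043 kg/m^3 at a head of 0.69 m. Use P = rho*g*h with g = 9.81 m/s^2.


Formula: P = rho * g * h
rho * g = 5043 * 9.81 = 49471.83 N/m^3
P = 49471.83 * 0.69 = 34135.5627 Pa

Answer: 34135.5627 Pa


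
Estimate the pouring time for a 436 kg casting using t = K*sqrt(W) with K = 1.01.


Formula: t = K * sqrt(W)
sqrt(W) = sqrt(436) = 20.88061
t = 1.01 * 20.88061 = 21.0894 s


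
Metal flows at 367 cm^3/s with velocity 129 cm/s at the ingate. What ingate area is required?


Formula: A_ingate = Q / v  (continuity equation)
A = 367 cm^3/s / 129 cm/s = 2.8450 cm^2

2.8450 cm^2


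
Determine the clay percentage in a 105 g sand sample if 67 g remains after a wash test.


Formula: Clay% = (W_total - W_washed) / W_total * 100
Clay mass = 105 - 67 = 38 g
Clay% = 38 / 105 * 100 = 36.1905%


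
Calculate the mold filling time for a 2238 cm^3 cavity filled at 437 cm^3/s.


Formula: t_fill = V_mold / Q_flow
t = 2238 cm^3 / 437 cm^3/s = 5.1213 s


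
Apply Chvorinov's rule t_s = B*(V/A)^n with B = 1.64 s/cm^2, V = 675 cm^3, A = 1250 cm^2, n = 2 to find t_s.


Formula: t_s = B * (V/A)^n  (Chvorinov's rule, n=2)
Modulus M = V/A = 675/1250 = 0.540000 cm
M^2 = 0.540000^2 = 0.291600 cm^2
t_s = 1.64 * 0.291600 = 0.4782 s

0.4782 s


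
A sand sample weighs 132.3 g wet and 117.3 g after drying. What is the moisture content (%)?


Formula: MC = (W_wet - W_dry) / W_wet * 100
Water mass = 132.3 - 117.3 = 15.0 g
MC = 15.0 / 132.3 * 100 = 11.3379%


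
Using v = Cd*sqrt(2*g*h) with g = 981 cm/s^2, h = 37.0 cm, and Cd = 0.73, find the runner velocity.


Formula: v = Cd * sqrt(2 * g * h)  (Torricelli with discharge coefficient)
2*g*h = 2 * 981 * 37.0 = 72594.0 cm^2/s^2
sqrt(72594.0) = 269.43274 cm/s
v = 0.73 * 269.43274 = 196.6859 cm/s

Final answer: 196.6859 cm/s


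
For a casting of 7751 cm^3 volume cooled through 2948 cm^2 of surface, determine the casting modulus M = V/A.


Formula: Casting Modulus M = V / A
M = 7751 cm^3 / 2948 cm^2 = 2.6292 cm

Final answer: 2.6292 cm


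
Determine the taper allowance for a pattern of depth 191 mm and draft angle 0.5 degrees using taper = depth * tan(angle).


Formula: taper = depth * tan(draft_angle)
tan(0.5 deg) = 0.0087269
taper = 191 mm * 0.0087269 = 1.6668 mm

Answer: 1.6668 mm


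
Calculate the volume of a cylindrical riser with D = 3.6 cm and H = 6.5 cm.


Formula: V = pi * (D/2)^2 * H  (cylinder volume)
Radius = D/2 = 3.6/2 = 1.8 cm
V = pi * 1.8^2 * 6.5 = 66.1619 cm^3

66.1619 cm^3


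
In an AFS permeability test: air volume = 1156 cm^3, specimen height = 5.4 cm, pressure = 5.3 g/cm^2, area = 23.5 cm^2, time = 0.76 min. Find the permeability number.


Formula: Permeability Number P = (V * H) / (p * A * t)
Numerator: V * H = 1156 * 5.4 = 6242.4
Denominator: p * A * t = 5.3 * 23.5 * 0.76 = 94.658
P = 6242.4 / 94.658 = 65.9469


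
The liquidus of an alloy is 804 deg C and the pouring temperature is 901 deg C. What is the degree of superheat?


Formula: Superheat = T_pour - T_melt
Superheat = 901 - 804 = 97 deg C

Answer: 97 deg C


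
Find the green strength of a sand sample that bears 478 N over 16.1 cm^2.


Formula: Compressive Strength = Force / Area
Strength = 478 N / 16.1 cm^2 = 29.6894 N/cm^2


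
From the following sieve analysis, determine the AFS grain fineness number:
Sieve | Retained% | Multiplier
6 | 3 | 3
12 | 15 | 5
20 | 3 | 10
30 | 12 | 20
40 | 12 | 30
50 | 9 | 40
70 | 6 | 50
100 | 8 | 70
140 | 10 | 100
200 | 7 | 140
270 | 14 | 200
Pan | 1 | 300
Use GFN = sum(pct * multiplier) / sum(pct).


Formula: GFN = sum(pct * multiplier) / sum(pct)
sum(pct * multiplier) = 7014
sum(pct) = 100
GFN = 7014 / 100 = 70.14


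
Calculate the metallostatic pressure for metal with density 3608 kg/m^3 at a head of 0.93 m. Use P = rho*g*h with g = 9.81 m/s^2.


Formula: P = rho * g * h
rho * g = 3608 * 9.81 = 35394.48 N/m^3
P = 35394.48 * 0.93 = 32916.8664 Pa


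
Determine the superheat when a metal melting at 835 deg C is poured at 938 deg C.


Formula: Superheat = T_pour - T_melt
Superheat = 938 - 835 = 103 deg C

103 deg C


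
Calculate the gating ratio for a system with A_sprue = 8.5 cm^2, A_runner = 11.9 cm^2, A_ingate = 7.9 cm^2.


Sprue:Runner:Ingate = 1 : 11.9/8.5 : 7.9/8.5 = 1:1.40:0.93

Final answer: 1:1.40:0.93


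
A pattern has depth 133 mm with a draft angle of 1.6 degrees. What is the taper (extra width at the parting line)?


Formula: taper = depth * tan(draft_angle)
tan(1.6 deg) = 0.0279325
taper = 133 mm * 0.0279325 = 3.7150 mm

Final answer: 3.7150 mm


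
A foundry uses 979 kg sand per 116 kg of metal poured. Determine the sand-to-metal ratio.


Formula: Sand-to-Metal Ratio = W_sand / W_metal
Ratio = 979 kg / 116 kg = 8.4397

Answer: 8.4397


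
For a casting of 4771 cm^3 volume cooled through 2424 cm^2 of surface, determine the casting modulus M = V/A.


Formula: Casting Modulus M = V / A
M = 4771 cm^3 / 2424 cm^2 = 1.9682 cm

1.9682 cm


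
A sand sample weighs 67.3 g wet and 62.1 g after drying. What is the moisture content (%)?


Formula: MC = (W_wet - W_dry) / W_wet * 100
Water mass = 67.3 - 62.1 = 5.2 g
MC = 5.2 / 67.3 * 100 = 7.7266%

7.7266%


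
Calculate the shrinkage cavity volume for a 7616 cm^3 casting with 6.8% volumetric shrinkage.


Formula: V_shrink = V_casting * shrinkage_pct / 100
V_shrink = 7616 cm^3 * 6.8 / 100 = 517.8880 cm^3

Answer: 517.8880 cm^3


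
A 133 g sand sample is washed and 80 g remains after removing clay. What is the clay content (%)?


Formula: Clay% = (W_total - W_washed) / W_total * 100
Clay mass = 133 - 80 = 53 g
Clay% = 53 / 133 * 100 = 39.8496%


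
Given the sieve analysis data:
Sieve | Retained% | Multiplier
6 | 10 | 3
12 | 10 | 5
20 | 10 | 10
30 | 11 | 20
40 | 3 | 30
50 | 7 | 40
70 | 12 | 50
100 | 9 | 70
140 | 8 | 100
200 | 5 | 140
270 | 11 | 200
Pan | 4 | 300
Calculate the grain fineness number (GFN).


Formula: GFN = sum(pct * multiplier) / sum(pct)
sum(pct * multiplier) = 6900
sum(pct) = 100
GFN = 6900 / 100 = 69.00

69.00


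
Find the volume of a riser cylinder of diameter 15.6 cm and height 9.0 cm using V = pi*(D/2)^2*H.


Formula: V = pi * (D/2)^2 * H  (cylinder volume)
Radius = D/2 = 15.6/2 = 7.8 cm
V = pi * 7.8^2 * 9.0 = 1720.2105 cm^3

Answer: 1720.2105 cm^3


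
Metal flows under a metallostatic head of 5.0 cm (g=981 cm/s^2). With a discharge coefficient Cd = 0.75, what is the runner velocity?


Formula: v = Cd * sqrt(2 * g * h)  (Torricelli with discharge coefficient)
2*g*h = 2 * 981 * 5.0 = 9810.0 cm^2/s^2
sqrt(9810.0) = 99.04544 cm/s
v = 0.75 * 99.04544 = 74.2841 cm/s

Final answer: 74.2841 cm/s


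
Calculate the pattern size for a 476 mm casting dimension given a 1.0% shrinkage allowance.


Formula: L_pattern = L_casting * (1 + shrinkage_rate/100)
Shrinkage factor = 1 + 1.0/100 = 1.01
L_pattern = 476 mm * 1.01 = 480.7600 mm


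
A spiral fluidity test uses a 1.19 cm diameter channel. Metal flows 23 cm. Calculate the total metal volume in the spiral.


Formula: V = pi * (d/2)^2 * L  (cylinder volume)
Radius = 1.19/2 = 0.595 cm
V = pi * 0.595^2 * 23 = 25.5807 cm^3

25.5807 cm^3


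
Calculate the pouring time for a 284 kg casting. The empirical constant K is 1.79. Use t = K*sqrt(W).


Formula: t = K * sqrt(W)
sqrt(W) = sqrt(284) = 16.85230
t = 1.79 * 16.85230 = 30.1656 s

30.1656 s


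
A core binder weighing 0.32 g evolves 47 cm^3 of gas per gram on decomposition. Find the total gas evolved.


Formula: V_gas = W_binder * gas_evolution_rate
V = 0.32 g * 47 cm^3/g = 15.0400 cm^3

Answer: 15.0400 cm^3


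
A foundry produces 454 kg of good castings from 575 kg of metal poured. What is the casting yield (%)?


Formula: Casting Yield = (W_good / W_total) * 100
Yield = (454 kg / 575 kg) * 100 = 78.9565%


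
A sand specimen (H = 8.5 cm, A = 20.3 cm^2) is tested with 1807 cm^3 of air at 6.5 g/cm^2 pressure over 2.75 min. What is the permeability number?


Formula: Permeability Number P = (V * H) / (p * A * t)
Numerator: V * H = 1807 * 8.5 = 15359.5
Denominator: p * A * t = 6.5 * 20.3 * 2.75 = 362.8625
P = 15359.5 / 362.8625 = 42.3287

Answer: 42.3287


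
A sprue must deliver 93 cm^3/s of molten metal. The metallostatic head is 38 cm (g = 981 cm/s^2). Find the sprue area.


Formula: v = sqrt(2*g*h), A = Q/v
Velocity: v = sqrt(2 * 981 * 38) = sqrt(74556) = 273.0494 cm/s
Sprue area: A = Q / v = 93 / 273.0494 = 0.3406 cm^2

Final answer: 0.3406 cm^2


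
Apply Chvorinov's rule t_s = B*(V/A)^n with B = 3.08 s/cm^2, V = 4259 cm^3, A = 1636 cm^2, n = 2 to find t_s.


Formula: t_s = B * (V/A)^n  (Chvorinov's rule, n=2)
Modulus M = V/A = 4259/1636 = 2.603301 cm
M^2 = 2.603301^2 = 6.777176 cm^2
t_s = 3.08 * 6.777176 = 20.8737 s

Final answer: 20.8737 s


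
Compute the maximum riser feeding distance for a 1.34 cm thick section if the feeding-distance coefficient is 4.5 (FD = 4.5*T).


Formula: FD = 4.5 * T  (riser feeding-distance rule)
FD = 4.5 * 1.34 cm = 6.0300 cm

Final answer: 6.0300 cm


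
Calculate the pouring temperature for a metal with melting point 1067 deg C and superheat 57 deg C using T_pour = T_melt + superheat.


Formula: T_pour = T_melt + Superheat
T_pour = 1067 + 57 = 1124 deg C

Answer: 1124 deg C


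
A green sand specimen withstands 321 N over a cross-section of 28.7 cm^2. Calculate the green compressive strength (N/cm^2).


Formula: Compressive Strength = Force / Area
Strength = 321 N / 28.7 cm^2 = 11.1847 N/cm^2

Answer: 11.1847 N/cm^2


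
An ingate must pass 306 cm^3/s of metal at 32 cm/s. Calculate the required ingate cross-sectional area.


Formula: A_ingate = Q / v  (continuity equation)
A = 306 cm^3/s / 32 cm/s = 9.5625 cm^2

9.5625 cm^2


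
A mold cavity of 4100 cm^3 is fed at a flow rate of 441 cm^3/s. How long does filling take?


Formula: t_fill = V_mold / Q_flow
t = 4100 cm^3 / 441 cm^3/s = 9.2971 s


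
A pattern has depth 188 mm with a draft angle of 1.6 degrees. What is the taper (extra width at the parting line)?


Formula: taper = depth * tan(draft_angle)
tan(1.6 deg) = 0.0279325
taper = 188 mm * 0.0279325 = 5.2513 mm

5.2513 mm


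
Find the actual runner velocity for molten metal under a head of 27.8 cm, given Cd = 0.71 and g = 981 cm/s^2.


Formula: v = Cd * sqrt(2 * g * h)  (Torricelli with discharge coefficient)
2*g*h = 2 * 981 * 27.8 = 54543.6 cm^2/s^2
sqrt(54543.6) = 233.54571 cm/s
v = 0.71 * 233.54571 = 165.8175 cm/s

Final answer: 165.8175 cm/s


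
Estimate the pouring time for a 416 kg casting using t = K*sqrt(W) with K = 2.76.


Formula: t = K * sqrt(W)
sqrt(W) = sqrt(416) = 20.39608
t = 2.76 * 20.39608 = 56.2932 s

Answer: 56.2932 s


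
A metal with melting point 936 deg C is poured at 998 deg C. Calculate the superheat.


Formula: Superheat = T_pour - T_melt
Superheat = 998 - 936 = 62 deg C

Final answer: 62 deg C


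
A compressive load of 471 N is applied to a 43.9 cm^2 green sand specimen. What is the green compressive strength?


Formula: Compressive Strength = Force / Area
Strength = 471 N / 43.9 cm^2 = 10.7289 N/cm^2

Answer: 10.7289 N/cm^2


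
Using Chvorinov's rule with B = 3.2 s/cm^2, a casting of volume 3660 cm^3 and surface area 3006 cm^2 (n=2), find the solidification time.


Formula: t_s = B * (V/A)^n  (Chvorinov's rule, n=2)
Modulus M = V/A = 3660/3006 = 1.217565 cm
M^2 = 1.217565^2 = 1.482465 cm^2
t_s = 3.2 * 1.482465 = 4.7439 s


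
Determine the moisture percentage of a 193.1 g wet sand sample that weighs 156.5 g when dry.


Formula: MC = (W_wet - W_dry) / W_wet * 100
Water mass = 193.1 - 156.5 = 36.6 g
MC = 36.6 / 193.1 * 100 = 18.9539%


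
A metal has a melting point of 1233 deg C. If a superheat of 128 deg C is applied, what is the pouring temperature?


Formula: T_pour = T_melt + Superheat
T_pour = 1233 + 128 = 1361 deg C

Answer: 1361 deg C


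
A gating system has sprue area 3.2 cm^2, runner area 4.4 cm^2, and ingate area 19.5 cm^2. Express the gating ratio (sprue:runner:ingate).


Sprue:Runner:Ingate = 1 : 4.4/3.2 : 19.5/3.2 = 1:1.38:6.09

Final answer: 1:1.38:6.09


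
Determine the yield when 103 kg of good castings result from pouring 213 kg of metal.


Formula: Casting Yield = (W_good / W_total) * 100
Yield = (103 kg / 213 kg) * 100 = 48.3568%

Answer: 48.3568%


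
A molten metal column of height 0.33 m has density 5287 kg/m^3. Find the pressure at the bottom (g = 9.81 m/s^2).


Formula: P = rho * g * h
rho * g = 5287 * 9.81 = 51865.47 N/m^3
P = 51865.47 * 0.33 = 17115.6051 Pa


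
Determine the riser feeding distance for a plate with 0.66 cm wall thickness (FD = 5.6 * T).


Formula: FD = 5.6 * T  (riser feeding-distance rule)
FD = 5.6 * 0.66 cm = 3.6960 cm


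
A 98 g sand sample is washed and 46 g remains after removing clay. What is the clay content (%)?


Formula: Clay% = (W_total - W_washed) / W_total * 100
Clay mass = 98 - 46 = 52 g
Clay% = 52 / 98 * 100 = 53.0612%


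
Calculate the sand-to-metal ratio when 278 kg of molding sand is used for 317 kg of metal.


Formula: Sand-to-Metal Ratio = W_sand / W_metal
Ratio = 278 kg / 317 kg = 0.8770

Answer: 0.8770


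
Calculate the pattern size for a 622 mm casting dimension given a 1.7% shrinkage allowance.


Formula: L_pattern = L_casting * (1 + shrinkage_rate/100)
Shrinkage factor = 1 + 1.7/100 = 1.017
L_pattern = 622 mm * 1.017 = 632.5740 mm

632.5740 mm


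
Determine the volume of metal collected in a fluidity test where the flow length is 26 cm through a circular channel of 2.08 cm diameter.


Formula: V = pi * (d/2)^2 * L  (cylinder volume)
Radius = 2.08/2 = 1.04 cm
V = pi * 1.04^2 * 26 = 88.3466 cm^3

Answer: 88.3466 cm^3


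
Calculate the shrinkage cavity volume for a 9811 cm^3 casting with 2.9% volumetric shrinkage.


Formula: V_shrink = V_casting * shrinkage_pct / 100
V_shrink = 9811 cm^3 * 2.9 / 100 = 284.5190 cm^3

284.5190 cm^3


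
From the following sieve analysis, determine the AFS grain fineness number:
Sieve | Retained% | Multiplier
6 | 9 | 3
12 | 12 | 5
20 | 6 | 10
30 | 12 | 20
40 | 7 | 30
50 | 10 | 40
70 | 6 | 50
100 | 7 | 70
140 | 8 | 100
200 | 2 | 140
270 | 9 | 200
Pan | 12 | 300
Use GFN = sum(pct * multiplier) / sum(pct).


Formula: GFN = sum(pct * multiplier) / sum(pct)
sum(pct * multiplier) = 8267
sum(pct) = 100
GFN = 8267 / 100 = 82.67

Final answer: 82.67


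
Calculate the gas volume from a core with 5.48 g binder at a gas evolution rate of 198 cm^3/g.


Formula: V_gas = W_binder * gas_evolution_rate
V = 5.48 g * 198 cm^3/g = 1085.0400 cm^3


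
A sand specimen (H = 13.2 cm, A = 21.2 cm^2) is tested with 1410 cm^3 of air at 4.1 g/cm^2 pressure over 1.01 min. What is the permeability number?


Formula: Permeability Number P = (V * H) / (p * A * t)
Numerator: V * H = 1410 * 13.2 = 18612.0
Denominator: p * A * t = 4.1 * 21.2 * 1.01 = 87.7892
P = 18612.0 / 87.7892 = 212.0079

Final answer: 212.0079


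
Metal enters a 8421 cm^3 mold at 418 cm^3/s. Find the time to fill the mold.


Formula: t_fill = V_mold / Q_flow
t = 8421 cm^3 / 418 cm^3/s = 20.1459 s


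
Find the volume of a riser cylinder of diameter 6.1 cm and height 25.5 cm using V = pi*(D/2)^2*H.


Formula: V = pi * (D/2)^2 * H  (cylinder volume)
Radius = D/2 = 6.1/2 = 3.05 cm
V = pi * 3.05^2 * 25.5 = 745.2290 cm^3


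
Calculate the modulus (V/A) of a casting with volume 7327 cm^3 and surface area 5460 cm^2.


Formula: Casting Modulus M = V / A
M = 7327 cm^3 / 5460 cm^2 = 1.3419 cm

1.3419 cm


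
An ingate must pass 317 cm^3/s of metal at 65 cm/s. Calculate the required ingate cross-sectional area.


Formula: A_ingate = Q / v  (continuity equation)
A = 317 cm^3/s / 65 cm/s = 4.8769 cm^2

4.8769 cm^2


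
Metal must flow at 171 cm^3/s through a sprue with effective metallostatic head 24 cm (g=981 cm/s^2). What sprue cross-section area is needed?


Formula: v = sqrt(2*g*h), A = Q/v
Velocity: v = sqrt(2 * 981 * 24) = sqrt(47088) = 216.9977 cm/s
Sprue area: A = Q / v = 171 / 216.9977 = 0.7880 cm^2


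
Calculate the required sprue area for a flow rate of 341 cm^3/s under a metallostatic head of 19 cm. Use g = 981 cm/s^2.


Formula: v = sqrt(2*g*h), A = Q/v
Velocity: v = sqrt(2 * 981 * 19) = sqrt(37278) = 193.0751 cm/s
Sprue area: A = Q / v = 341 / 193.0751 = 1.7662 cm^2

1.7662 cm^2


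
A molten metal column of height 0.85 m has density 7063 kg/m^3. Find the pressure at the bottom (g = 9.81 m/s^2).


Formula: P = rho * g * h
rho * g = 7063 * 9.81 = 69288.03 N/m^3
P = 69288.03 * 0.85 = 58894.8255 Pa

58894.8255 Pa


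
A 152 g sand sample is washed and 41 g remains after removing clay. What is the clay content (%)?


Formula: Clay% = (W_total - W_washed) / W_total * 100
Clay mass = 152 - 41 = 111 g
Clay% = 111 / 152 * 100 = 73.0263%

73.0263%


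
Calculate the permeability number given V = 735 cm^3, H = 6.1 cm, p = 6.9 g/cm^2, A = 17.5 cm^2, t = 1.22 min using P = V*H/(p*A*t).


Formula: Permeability Number P = (V * H) / (p * A * t)
Numerator: V * H = 735 * 6.1 = 4483.5
Denominator: p * A * t = 6.9 * 17.5 * 1.22 = 147.315
P = 4483.5 / 147.315 = 30.4348

Final answer: 30.4348


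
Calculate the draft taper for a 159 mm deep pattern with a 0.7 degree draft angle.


Formula: taper = depth * tan(draft_angle)
tan(0.7 deg) = 0.0122179
taper = 159 mm * 0.0122179 = 1.9426 mm

1.9426 mm


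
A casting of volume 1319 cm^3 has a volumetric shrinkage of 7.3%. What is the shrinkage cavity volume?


Formula: V_shrink = V_casting * shrinkage_pct / 100
V_shrink = 1319 cm^3 * 7.3 / 100 = 96.2870 cm^3

96.2870 cm^3


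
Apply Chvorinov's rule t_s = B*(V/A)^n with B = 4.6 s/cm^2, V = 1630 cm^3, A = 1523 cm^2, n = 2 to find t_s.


Formula: t_s = B * (V/A)^n  (Chvorinov's rule, n=2)
Modulus M = V/A = 1630/1523 = 1.070256 cm
M^2 = 1.070256^2 = 1.145448 cm^2
t_s = 4.6 * 1.145448 = 5.2691 s

5.2691 s


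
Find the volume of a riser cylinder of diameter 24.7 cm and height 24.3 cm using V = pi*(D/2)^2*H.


Formula: V = pi * (D/2)^2 * H  (cylinder volume)
Radius = D/2 = 24.7/2 = 12.35 cm
V = pi * 12.35^2 * 24.3 = 11643.6746 cm^3

Final answer: 11643.6746 cm^3


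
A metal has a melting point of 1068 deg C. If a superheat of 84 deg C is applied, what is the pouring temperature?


Formula: T_pour = T_melt + Superheat
T_pour = 1068 + 84 = 1152 deg C

1152 deg C


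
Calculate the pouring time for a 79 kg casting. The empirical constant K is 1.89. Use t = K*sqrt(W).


Formula: t = K * sqrt(W)
sqrt(W) = sqrt(79) = 8.88819
t = 1.89 * 8.88819 = 16.7987 s

16.7987 s


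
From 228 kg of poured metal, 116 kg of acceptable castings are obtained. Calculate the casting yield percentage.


Formula: Casting Yield = (W_good / W_total) * 100
Yield = (116 kg / 228 kg) * 100 = 50.8772%

Answer: 50.8772%


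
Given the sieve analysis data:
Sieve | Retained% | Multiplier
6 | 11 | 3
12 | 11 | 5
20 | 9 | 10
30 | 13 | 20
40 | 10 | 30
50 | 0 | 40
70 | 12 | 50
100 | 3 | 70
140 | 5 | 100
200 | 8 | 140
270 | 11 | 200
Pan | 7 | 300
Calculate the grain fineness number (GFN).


Formula: GFN = sum(pct * multiplier) / sum(pct)
sum(pct * multiplier) = 7468
sum(pct) = 100
GFN = 7468 / 100 = 74.68

Final answer: 74.68


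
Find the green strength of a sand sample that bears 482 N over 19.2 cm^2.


Formula: Compressive Strength = Force / Area
Strength = 482 N / 19.2 cm^2 = 25.1042 N/cm^2

25.1042 N/cm^2


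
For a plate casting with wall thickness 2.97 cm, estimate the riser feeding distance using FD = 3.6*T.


Formula: FD = 3.6 * T  (riser feeding-distance rule)
FD = 3.6 * 2.97 cm = 10.6920 cm


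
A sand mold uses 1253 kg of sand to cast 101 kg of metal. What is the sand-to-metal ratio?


Formula: Sand-to-Metal Ratio = W_sand / W_metal
Ratio = 1253 kg / 101 kg = 12.4059

Final answer: 12.4059


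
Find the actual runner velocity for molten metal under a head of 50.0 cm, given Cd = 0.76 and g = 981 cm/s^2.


Formula: v = Cd * sqrt(2 * g * h)  (Torricelli with discharge coefficient)
2*g*h = 2 * 981 * 50.0 = 98100.0 cm^2/s^2
sqrt(98100.0) = 313.20920 cm/s
v = 0.76 * 313.20920 = 238.0390 cm/s


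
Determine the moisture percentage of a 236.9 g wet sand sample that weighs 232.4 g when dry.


Formula: MC = (W_wet - W_dry) / W_wet * 100
Water mass = 236.9 - 232.4 = 4.5 g
MC = 4.5 / 236.9 * 100 = 1.8995%

Final answer: 1.8995%


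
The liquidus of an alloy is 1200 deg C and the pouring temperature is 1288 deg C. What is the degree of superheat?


Formula: Superheat = T_pour - T_melt
Superheat = 1288 - 1200 = 88 deg C

Answer: 88 deg C


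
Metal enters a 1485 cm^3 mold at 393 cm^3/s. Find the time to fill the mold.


Formula: t_fill = V_mold / Q_flow
t = 1485 cm^3 / 393 cm^3/s = 3.7786 s

Final answer: 3.7786 s


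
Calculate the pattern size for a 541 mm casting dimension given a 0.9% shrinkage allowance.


Formula: L_pattern = L_casting * (1 + shrinkage_rate/100)
Shrinkage factor = 1 + 0.9/100 = 1.009
L_pattern = 541 mm * 1.009 = 545.8690 mm

Answer: 545.8690 mm


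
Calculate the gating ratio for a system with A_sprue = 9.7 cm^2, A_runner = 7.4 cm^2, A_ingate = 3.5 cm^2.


Sprue:Runner:Ingate = 1 : 7.4/9.7 : 3.5/9.7 = 1:0.76:0.36


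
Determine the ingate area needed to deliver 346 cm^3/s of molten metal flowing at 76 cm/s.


Formula: A_ingate = Q / v  (continuity equation)
A = 346 cm^3/s / 76 cm/s = 4.5526 cm^2


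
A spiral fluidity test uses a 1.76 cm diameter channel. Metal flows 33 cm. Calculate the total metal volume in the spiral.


Formula: V = pi * (d/2)^2 * L  (cylinder volume)
Radius = 1.76/2 = 0.88 cm
V = pi * 0.88^2 * 33 = 80.2840 cm^3

Answer: 80.2840 cm^3


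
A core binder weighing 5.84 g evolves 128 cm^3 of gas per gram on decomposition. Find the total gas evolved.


Formula: V_gas = W_binder * gas_evolution_rate
V = 5.84 g * 128 cm^3/g = 747.5200 cm^3


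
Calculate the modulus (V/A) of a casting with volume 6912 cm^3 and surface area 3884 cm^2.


Formula: Casting Modulus M = V / A
M = 6912 cm^3 / 3884 cm^2 = 1.7796 cm

1.7796 cm


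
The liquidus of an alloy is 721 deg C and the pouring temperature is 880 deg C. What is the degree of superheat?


Formula: Superheat = T_pour - T_melt
Superheat = 880 - 721 = 159 deg C

Answer: 159 deg C


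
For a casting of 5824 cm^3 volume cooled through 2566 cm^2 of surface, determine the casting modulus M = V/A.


Formula: Casting Modulus M = V / A
M = 5824 cm^3 / 2566 cm^2 = 2.2697 cm


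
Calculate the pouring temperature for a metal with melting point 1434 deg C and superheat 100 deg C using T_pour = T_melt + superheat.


Formula: T_pour = T_melt + Superheat
T_pour = 1434 + 100 = 1534 deg C

1534 deg C


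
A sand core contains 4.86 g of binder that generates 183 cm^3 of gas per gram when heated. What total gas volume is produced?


Formula: V_gas = W_binder * gas_evolution_rate
V = 4.86 g * 183 cm^3/g = 889.3800 cm^3

Final answer: 889.3800 cm^3


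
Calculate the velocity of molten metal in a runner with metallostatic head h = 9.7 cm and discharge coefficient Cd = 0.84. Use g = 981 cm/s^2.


Formula: v = Cd * sqrt(2 * g * h)  (Torricelli with discharge coefficient)
2*g*h = 2 * 981 * 9.7 = 19031.4 cm^2/s^2
sqrt(19031.4) = 137.95434 cm/s
v = 0.84 * 137.95434 = 115.8816 cm/s


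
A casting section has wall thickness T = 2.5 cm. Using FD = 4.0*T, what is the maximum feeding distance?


Formula: FD = 4.0 * T  (riser feeding-distance rule)
FD = 4.0 * 2.5 cm = 10.0000 cm

Final answer: 10.0000 cm


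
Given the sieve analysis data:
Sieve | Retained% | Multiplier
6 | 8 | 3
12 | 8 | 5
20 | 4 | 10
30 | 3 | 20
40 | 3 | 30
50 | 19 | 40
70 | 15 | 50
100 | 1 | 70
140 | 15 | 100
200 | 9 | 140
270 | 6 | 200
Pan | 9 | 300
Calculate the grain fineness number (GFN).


Formula: GFN = sum(pct * multiplier) / sum(pct)
sum(pct * multiplier) = 8494
sum(pct) = 100
GFN = 8494 / 100 = 84.94

Answer: 84.94


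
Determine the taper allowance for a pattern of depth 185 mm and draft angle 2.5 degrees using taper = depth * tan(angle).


Formula: taper = depth * tan(draft_angle)
tan(2.5 deg) = 0.0436609
taper = 185 mm * 0.0436609 = 8.0773 mm

8.0773 mm


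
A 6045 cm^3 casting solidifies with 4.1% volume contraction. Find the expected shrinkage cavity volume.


Formula: V_shrink = V_casting * shrinkage_pct / 100
V_shrink = 6045 cm^3 * 4.1 / 100 = 247.8450 cm^3

247.8450 cm^3


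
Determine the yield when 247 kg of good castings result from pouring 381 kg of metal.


Formula: Casting Yield = (W_good / W_total) * 100
Yield = (247 kg / 381 kg) * 100 = 64.8294%


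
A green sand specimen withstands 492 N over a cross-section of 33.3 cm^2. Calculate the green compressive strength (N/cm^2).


Formula: Compressive Strength = Force / Area
Strength = 492 N / 33.3 cm^2 = 14.7748 N/cm^2

14.7748 N/cm^2


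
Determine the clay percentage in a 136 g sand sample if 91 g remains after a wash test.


Formula: Clay% = (W_total - W_washed) / W_total * 100
Clay mass = 136 - 91 = 45 g
Clay% = 45 / 136 * 100 = 33.0882%

Final answer: 33.0882%
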